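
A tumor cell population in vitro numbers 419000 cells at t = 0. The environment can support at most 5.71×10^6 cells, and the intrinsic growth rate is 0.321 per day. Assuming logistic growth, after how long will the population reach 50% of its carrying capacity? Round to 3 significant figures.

7.90 days

A = (K − N₀)/N₀ = (5.71×10^6 − 419000)/419000 = 12.628.
Solve 5.71×10^6/(1 + 12.628·e^(−0.321t)) = 2.855×10^6: 1 + 12.628·e^(−0.321t) = 2, so e^(−0.321t) = 0.0791911.
−0.321·t = ln(0.0791911) = -2.5359, so t = 2.5359/0.321 = 7.9.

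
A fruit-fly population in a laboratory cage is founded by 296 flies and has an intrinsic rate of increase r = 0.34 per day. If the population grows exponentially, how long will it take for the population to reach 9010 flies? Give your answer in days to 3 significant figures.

10.0 days

Set N₀·e^(rt) = 9010: e^(0.34·t) = 9010/296 = 30.439.
0.34·t = ln(30.439) = 3.4157, so t = 3.4157/0.34 = 10.046.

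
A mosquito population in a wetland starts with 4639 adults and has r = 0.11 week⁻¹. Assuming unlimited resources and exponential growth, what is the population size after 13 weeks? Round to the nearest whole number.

N(t) = N₀·e^(rt) = 4639 × e^(0.11×13) = 4639 × e^1.43.
e^1.43 ≈ 4.1787, so N ≈ 4639 × 4.1787 = 19385.

19385 adults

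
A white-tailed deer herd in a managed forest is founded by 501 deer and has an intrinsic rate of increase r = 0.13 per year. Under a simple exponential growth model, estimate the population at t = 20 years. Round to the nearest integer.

6745 deer

N(t) = N₀·e^(rt) = 501 × e^(0.13×20) = 501 × e^2.6.
e^2.6 ≈ 13.464, so N ≈ 501 × 13.464 = 6745.33.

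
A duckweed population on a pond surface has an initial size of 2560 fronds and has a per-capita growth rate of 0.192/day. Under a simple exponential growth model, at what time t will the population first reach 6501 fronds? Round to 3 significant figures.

Set N₀·e^(rt) = 6501: e^(0.192·t) = 6501/2560 = 2.5395.
0.192·t = ln(2.5395) = 0.93195, so t = 0.93195/0.192 = 4.8539.

4.85 days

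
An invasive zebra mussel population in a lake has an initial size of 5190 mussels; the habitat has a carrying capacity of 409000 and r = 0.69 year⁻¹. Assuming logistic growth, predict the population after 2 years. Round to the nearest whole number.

A = (K − N₀)/N₀ = (409000 − 5190)/5190 = 77.805.
N(t) = K/(1 + A·e^(−rt)) = 409000/(1 + 77.805×e^(−0.69×2)).
e^(−1.38) = 0.25158; denominator = 1 + 77.805×0.25158 = 20.574.
N = 409000/20.574 = 19879.3.

19879 mussels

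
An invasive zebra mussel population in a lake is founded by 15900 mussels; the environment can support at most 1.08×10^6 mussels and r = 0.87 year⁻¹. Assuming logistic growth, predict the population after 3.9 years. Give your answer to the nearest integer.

A = (K − N₀)/N₀ = (1.08×10^6 − 15900)/15900 = 66.925.
N(t) = K/(1 + A·e^(−rt)) = 1.08×10^6/(1 + 66.925×e^(−0.87×3.9)).
e^(−3.393) = 0.033608; denominator = 1 + 66.925×0.033608 = 3.2492.
N = 1.08×10^6/3.2492 = 332392.

332392 mussels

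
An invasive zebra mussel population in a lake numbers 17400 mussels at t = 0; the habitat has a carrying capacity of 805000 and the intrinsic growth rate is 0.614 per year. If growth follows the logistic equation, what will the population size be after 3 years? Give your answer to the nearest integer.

98478 mussels

A = (K − N₀)/N₀ = (805000 − 17400)/17400 = 45.264.
N(t) = K/(1 + A·e^(−rt)) = 805000/(1 + 45.264×e^(−0.614×3)).
e^(−1.842) = 0.1585; denominator = 1 + 45.264×0.1585 = 8.1744.
N = 805000/8.1744 = 98478.1.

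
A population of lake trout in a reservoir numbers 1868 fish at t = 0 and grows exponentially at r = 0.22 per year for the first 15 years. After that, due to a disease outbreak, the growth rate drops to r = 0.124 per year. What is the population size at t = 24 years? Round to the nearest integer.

154604 fish

Phase 1: N(15) = 1868·e^(0.22×15) = 1868·e^3.3 = 50646.4.
Phase 2 runs for 24 − 15 = 9 years at r = 0.124.
N(24) = 50646.4·e^(0.124×9) = 50646.4·e^1.116 = 154604.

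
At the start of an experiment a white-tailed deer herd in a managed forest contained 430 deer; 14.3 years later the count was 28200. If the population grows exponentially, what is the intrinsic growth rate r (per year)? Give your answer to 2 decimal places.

From N(t) = N₀·e^(rt): e^(r·14.3) = 28200/430 = 65.581.
r·14.3 = ln(65.581) = 4.1833, so r = 4.1833/14.3 = 0.29254.

0.29 per year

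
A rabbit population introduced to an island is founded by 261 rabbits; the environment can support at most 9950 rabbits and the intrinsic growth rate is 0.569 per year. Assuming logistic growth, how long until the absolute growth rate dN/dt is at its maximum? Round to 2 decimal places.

6.35 years

Logistic growth is fastest at N = K/2 = 4975.
A = (K − N₀)/N₀ = 37.123. Set K/(1 + A·e^(−rt)) = K/2 → A·e^(−rt) = 1.
e^(−0.569t) = 1/37.123 = 0.0269378, so t = ln(37.123)/0.569 = 3.6142/0.569 = 6.3519.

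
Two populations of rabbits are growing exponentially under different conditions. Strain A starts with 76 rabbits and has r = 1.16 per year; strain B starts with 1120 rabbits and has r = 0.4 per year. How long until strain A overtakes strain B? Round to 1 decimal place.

3.5 years

Set 76·e^(1.16t) = 1120·e^(0.4t).
e^((1.16 − 0.4)t) = 1120/76 → e^(0.76·t) = 14.737.
0.76·t = ln(14.737) = 2.6904, so t = 2.6904/0.76 = 3.5399.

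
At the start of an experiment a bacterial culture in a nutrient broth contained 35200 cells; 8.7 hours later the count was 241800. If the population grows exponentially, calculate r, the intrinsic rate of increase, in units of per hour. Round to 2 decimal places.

From N(t) = N₀·e^(rt): e^(r·8.7) = 241800/35200 = 6.8693.
r·8.7 = ln(6.8693) = 1.9271, so r = 1.9271/8.7 = 0.2215.

0.22 per hour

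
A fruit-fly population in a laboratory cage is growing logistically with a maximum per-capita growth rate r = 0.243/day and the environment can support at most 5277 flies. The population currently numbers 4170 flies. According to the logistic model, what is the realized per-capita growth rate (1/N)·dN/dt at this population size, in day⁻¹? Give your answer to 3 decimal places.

0.051 per day

(1/N)·dN/dt = r(1 − N/K) = 0.243 × (1 − 4170/5277).
= 0.243 × 0.20978 = 0.050976.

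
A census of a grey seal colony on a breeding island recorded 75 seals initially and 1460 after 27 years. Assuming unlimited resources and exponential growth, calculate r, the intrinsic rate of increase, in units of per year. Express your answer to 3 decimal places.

0.110 per year

From N(t) = N₀·e^(rt): e^(r·27) = 1460/75 = 19.467.
r·27 = ln(19.467) = 2.9687, so r = 2.9687/27 = 0.10995.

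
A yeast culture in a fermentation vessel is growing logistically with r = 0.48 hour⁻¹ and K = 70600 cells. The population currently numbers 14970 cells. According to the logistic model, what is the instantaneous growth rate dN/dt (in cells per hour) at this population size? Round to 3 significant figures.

dN/dt = rN(1 − N/K) = 0.48 × 14970 × (1 − 14970/70600).
1 − 14970/70600 = 0.78796; dN/dt = 0.48 × 14970 × 0.78796 = 5662.

5660 cells per hour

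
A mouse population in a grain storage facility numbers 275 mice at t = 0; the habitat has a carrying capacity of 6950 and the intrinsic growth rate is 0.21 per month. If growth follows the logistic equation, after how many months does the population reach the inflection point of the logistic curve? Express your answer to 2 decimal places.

15.19 months

Logistic growth is fastest at N = K/2 = 3475.
A = (K − N₀)/N₀ = 24.273. Set K/(1 + A·e^(−rt)) = K/2 → A·e^(−rt) = 1.
e^(−0.21t) = 1/24.273 = 0.0411985, so t = ln(24.273)/0.21 = 3.1894/0.21 = 15.187.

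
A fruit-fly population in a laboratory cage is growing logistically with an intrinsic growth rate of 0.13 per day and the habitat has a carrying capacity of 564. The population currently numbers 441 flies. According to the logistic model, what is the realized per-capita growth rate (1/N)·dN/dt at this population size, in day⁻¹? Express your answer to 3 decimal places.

(1/N)·dN/dt = r(1 − N/K) = 0.13 × (1 − 441/564).
= 0.13 × 0.21809 = 0.028351.

0.028 per day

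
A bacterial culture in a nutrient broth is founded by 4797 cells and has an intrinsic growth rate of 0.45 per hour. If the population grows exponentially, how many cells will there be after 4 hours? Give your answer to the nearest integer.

29020 cells

N(t) = N₀·e^(rt) = 4797 × e^(0.45×4) = 4797 × e^1.8.
e^1.8 ≈ 6.0496, so N ≈ 4797 × 6.0496 = 29020.2.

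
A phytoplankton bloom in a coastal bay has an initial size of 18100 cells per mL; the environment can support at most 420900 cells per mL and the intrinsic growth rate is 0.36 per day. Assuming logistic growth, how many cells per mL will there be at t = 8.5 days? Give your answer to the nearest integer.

A = (K − N₀)/N₀ = (420900 − 18100)/18100 = 22.254.
N(t) = K/(1 + A·e^(−rt)) = 420900/(1 + 22.254×e^(−0.36×8.5)).
e^(−3.06) = 0.046888; denominator = 1 + 22.254×0.046888 = 2.0434.
N = 420900/2.0434 = 205976.

205976 cells per mL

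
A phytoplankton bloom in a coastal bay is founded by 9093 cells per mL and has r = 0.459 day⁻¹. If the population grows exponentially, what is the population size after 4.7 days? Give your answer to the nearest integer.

78634 cells per mL

N(t) = N₀·e^(rt) = 9093 × e^(0.459×4.7) = 9093 × e^2.157.
e^2.157 ≈ 8.6478, so N ≈ 9093 × 8.6478 = 78634.1.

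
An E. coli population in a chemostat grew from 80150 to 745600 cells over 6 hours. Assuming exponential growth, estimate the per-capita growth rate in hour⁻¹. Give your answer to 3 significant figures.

From N(t) = N₀·e^(rt): e^(r·6) = 745600/80150 = 9.3026.
r·6 = ln(9.3026) = 2.2303, so r = 2.2303/6 = 0.37171.

0.372 per hour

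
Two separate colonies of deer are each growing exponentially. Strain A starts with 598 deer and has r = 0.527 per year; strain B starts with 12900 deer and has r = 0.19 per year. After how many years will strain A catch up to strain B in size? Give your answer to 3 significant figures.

Set 598·e^(0.527t) = 12900·e^(0.19t).
e^((0.527 − 0.19)t) = 12900/598 → e^(0.337·t) = 21.572.
0.337·t = ln(21.572) = 3.0714, so t = 3.0714/0.337 = 9.1139.

9.11 years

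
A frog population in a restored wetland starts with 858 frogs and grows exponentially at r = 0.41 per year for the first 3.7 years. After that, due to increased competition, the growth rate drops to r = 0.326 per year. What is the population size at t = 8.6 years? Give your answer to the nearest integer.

Phase 1: N(3.7) = 858·e^(0.41×3.7) = 858·e^1.517 = 3911.22.
Phase 2 runs for 8.6 − 3.7 = 4.9 years at r = 0.326.
N(8.6) = 3911.22·e^(0.326×4.9) = 3911.22·e^1.597 = 19322.1.

19322 frogs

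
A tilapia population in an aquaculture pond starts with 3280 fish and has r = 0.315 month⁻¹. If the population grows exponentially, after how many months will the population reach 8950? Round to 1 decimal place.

3.2 months

Set N₀·e^(rt) = 8950: e^(0.315·t) = 8950/3280 = 2.7287.
0.315·t = ln(2.7287) = 1.0038, so t = 1.0038/0.315 = 3.1867.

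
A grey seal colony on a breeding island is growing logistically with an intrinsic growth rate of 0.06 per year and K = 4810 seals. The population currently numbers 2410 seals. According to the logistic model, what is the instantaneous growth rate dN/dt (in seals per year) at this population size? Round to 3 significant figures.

72.1 seals per year

dN/dt = rN(1 − N/K) = 0.06 × 2410 × (1 − 2410/4810).
1 − 2410/4810 = 0.49896; dN/dt = 0.06 × 2410 × 0.49896 = 72.15.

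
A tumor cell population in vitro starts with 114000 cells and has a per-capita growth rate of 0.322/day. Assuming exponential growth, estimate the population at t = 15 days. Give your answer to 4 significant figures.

14270000 cells

N(t) = N₀·e^(rt) = 114000 × e^(0.322×15) = 114000 × e^4.83.
e^4.83 ≈ 125.21, so N ≈ 114000 × 125.21 = 1.427405×10^7.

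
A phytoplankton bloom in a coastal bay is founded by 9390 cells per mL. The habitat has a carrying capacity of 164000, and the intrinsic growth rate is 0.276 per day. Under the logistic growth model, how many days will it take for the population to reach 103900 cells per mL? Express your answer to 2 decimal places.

12.13 days

A = (K − N₀)/N₀ = (164000 − 9390)/9390 = 16.465.
Solve 164000/(1 + 16.465·e^(−0.276t)) = 103900: 1 + 16.465·e^(−0.276t) = 1.5784, so e^(−0.276t) = 0.0351307.
−0.276·t = ln(0.0351307) = -3.3487, so t = 3.3487/0.276 = 12.133.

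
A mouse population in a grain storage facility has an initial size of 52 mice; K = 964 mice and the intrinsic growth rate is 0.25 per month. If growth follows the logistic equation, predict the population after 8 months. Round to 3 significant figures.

A = (K − N₀)/N₀ = (964 − 52)/52 = 17.538.
N(t) = K/(1 + A·e^(−rt)) = 964/(1 + 17.538×e^(−0.25×8)).
e^(−2) = 0.13534; denominator = 1 + 17.538×0.13534 = 3.3736.
N = 964/3.3736 = 285.75.

286 mice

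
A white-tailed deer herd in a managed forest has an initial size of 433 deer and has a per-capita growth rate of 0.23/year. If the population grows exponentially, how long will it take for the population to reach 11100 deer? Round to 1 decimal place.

14.1 years

Set N₀·e^(rt) = 11100: e^(0.23·t) = 11100/433 = 25.635.
0.23·t = ln(25.635) = 3.244, so t = 3.244/0.23 = 14.104.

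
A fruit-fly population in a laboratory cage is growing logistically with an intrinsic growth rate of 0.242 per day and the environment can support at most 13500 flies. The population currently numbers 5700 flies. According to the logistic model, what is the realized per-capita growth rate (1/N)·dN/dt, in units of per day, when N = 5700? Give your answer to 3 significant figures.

(1/N)·dN/dt = r(1 − N/K) = 0.242 × (1 − 5700/13500).
= 0.242 × 0.57778 = 0.13982.

0.140 per day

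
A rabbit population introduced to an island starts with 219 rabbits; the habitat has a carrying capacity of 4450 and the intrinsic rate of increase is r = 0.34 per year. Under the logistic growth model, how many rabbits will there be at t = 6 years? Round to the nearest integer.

1267 rabbits

A = (K − N₀)/N₀ = (4450 − 219)/219 = 19.32.
N(t) = K/(1 + A·e^(−rt)) = 4450/(1 + 19.32×e^(−0.34×6)).
e^(−2.04) = 0.13003; denominator = 1 + 19.32×0.13003 = 3.5121.
N = 4450/3.5121 = 1267.05.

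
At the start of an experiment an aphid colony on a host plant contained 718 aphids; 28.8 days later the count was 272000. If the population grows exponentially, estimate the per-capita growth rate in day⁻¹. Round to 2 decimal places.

From N(t) = N₀·e^(rt): e^(r·28.8) = 272000/718 = 378.83.
r·28.8 = ln(378.83) = 5.9371, so r = 5.9371/28.8 = 0.20615.

0.21 per day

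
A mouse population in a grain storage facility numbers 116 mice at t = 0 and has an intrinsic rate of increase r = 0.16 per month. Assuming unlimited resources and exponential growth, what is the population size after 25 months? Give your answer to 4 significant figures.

N(t) = N₀·e^(rt) = 116 × e^(0.16×25) = 116 × e^4.
e^4 ≈ 54.598, so N ≈ 116 × 54.598 = 6333.39.

6333 mice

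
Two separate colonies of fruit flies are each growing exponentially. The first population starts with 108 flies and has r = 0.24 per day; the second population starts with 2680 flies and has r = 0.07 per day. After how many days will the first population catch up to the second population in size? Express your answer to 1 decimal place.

Set 108·e^(0.24t) = 2680·e^(0.07t).
e^((0.24 − 0.07)t) = 2680/108 → e^(0.17·t) = 24.815.
0.17·t = ln(24.815) = 3.2114, so t = 3.2114/0.17 = 18.891.

18.9 days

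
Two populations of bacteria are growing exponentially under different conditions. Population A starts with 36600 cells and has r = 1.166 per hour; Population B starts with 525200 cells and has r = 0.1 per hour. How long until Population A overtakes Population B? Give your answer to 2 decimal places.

2.50 hours

Set 36600·e^(1.166t) = 525200·e^(0.1t).
e^((1.166 − 0.1)t) = 525200/36600 → e^(1.066·t) = 14.35.
1.066·t = ln(14.35) = 2.6637, so t = 2.6637/1.066 = 2.4988.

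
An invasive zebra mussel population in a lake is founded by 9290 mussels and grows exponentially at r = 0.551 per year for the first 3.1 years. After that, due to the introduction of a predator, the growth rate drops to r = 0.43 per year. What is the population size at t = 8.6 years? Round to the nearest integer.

545683 mussels

Phase 1: N(3.1) = 9290·e^(0.551×3.1) = 9290·e^1.708 = 51266.6.
Phase 2 runs for 8.6 − 3.1 = 5.5 years at r = 0.43.
N(8.6) = 51266.6·e^(0.43×5.5) = 51266.6·e^2.365 = 545683.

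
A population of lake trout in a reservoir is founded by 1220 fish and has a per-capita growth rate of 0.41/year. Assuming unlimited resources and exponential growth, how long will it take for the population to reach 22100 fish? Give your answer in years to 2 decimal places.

Set N₀·e^(rt) = 22100: e^(0.41·t) = 22100/1220 = 18.115.
0.41·t = ln(18.115) = 2.8967, so t = 2.8967/0.41 = 7.0652.

7.07 years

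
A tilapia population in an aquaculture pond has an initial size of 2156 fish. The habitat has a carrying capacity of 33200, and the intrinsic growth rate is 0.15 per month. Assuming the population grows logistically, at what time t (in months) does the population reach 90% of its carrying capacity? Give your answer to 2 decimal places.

32.43 months

A = (K − N₀)/N₀ = (33200 − 2156)/2156 = 14.399.
Solve 33200/(1 + 14.399·e^(−0.15t)) = 29880: 1 + 14.399·e^(−0.15t) = 1.1111, so e^(−0.15t) = 0.00771665.
−0.15·t = ln(0.00771665) = -4.8644, so t = 4.8644/0.15 = 32.429.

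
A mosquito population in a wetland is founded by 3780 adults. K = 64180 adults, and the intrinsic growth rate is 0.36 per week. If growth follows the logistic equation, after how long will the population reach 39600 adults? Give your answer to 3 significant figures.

9.02 weeks

A = (K − N₀)/N₀ = (64180 − 3780)/3780 = 15.979.
Solve 64180/(1 + 15.979·e^(−0.36t)) = 39600: 1 + 15.979·e^(−0.36t) = 1.6207, so e^(−0.36t) = 0.0388456.
−0.36·t = ln(0.0388456) = -3.2482, so t = 3.2482/0.36 = 9.0227.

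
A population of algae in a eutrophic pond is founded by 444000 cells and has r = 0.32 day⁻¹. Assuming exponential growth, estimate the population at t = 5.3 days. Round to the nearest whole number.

2420730 cells

N(t) = N₀·e^(rt) = 444000 × e^(0.32×5.3) = 444000 × e^1.696.
e^1.696 ≈ 5.4521, so N ≈ 444000 × 5.4521 = 2.42073×10^6.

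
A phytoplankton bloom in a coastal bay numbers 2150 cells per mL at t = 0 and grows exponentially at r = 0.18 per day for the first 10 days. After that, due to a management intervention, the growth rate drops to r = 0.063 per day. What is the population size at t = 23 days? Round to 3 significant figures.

Phase 1: N(10) = 2150·e^(0.18×10) = 2150·e^1.8 = 13006.7.
Phase 2 runs for 23 − 10 = 13 days at r = 0.063.
N(23) = 13006.7·e^(0.063×13) = 13006.7·e^0.819 = 29502.3.

29500 cells per mL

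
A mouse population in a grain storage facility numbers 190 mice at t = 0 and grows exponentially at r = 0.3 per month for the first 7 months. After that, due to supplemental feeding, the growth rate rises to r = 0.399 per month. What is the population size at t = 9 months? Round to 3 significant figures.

Phase 1: N(7) = 190·e^(0.3×7) = 190·e^2.1 = 1551.57.
Phase 2 runs for 9 − 7 = 2 months at r = 0.399.
N(9) = 1551.57·e^(0.399×2) = 1551.57·e^0.798 = 3446.19.

3450 mice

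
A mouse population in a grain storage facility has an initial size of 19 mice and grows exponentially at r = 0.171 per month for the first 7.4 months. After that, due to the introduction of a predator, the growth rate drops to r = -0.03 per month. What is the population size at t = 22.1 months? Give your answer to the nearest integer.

43 mice

Phase 1: N(7.4) = 19·e^(0.171×7.4) = 19·e^1.265 = 67.3457.
Phase 2 runs for 22.1 − 7.4 = 14.7 months at r = -0.03.
N(22.1) = 67.3457·e^(-0.03×14.7) = 67.3457·e^-0.441 = 43.3297.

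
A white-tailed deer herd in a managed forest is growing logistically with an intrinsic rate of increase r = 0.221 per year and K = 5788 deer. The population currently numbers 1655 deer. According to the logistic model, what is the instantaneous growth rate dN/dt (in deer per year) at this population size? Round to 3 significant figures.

dN/dt = rN(1 − N/K) = 0.221 × 1655 × (1 − 1655/5788).
1 − 1655/5788 = 0.71406; dN/dt = 0.221 × 1655 × 0.71406 = 261.17.

261 deer per year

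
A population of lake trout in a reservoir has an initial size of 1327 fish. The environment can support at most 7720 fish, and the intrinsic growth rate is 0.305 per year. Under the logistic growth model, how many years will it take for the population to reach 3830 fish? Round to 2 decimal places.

A = (K − N₀)/N₀ = (7720 − 1327)/1327 = 4.8176.
Solve 7720/(1 + 4.8176·e^(−0.305t)) = 3830: 1 + 4.8176·e^(−0.305t) = 2.0157, so e^(−0.305t) = 0.210823.
−0.305·t = ln(0.210823) = -1.5567, so t = 1.5567/0.305 = 5.1041.

5.10 years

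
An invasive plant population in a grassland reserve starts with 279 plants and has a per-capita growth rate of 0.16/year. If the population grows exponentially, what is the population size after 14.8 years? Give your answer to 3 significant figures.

N(t) = N₀·e^(rt) = 279 × e^(0.16×14.8) = 279 × e^2.368.
e^2.368 ≈ 10.676, so N ≈ 279 × 10.676 = 2978.61.

2980 plants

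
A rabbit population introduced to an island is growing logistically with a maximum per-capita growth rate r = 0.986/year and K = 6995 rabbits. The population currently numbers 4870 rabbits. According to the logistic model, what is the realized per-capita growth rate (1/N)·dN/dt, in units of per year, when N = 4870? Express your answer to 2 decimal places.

(1/N)·dN/dt = r(1 − N/K) = 0.986 × (1 − 4870/6995).
= 0.986 × 0.30379 = 0.29954.

0.30 per year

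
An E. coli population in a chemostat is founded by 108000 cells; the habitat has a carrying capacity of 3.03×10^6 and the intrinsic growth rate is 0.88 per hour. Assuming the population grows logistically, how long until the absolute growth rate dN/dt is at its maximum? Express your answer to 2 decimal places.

Logistic growth is fastest at N = K/2 = 1.515×10^6.
A = (K − N₀)/N₀ = 27.056. Set K/(1 + A·e^(−rt)) = K/2 → A·e^(−rt) = 1.
e^(−0.88t) = 1/27.056 = 0.036961, so t = ln(27.056)/0.88 = 3.2979/0.88 = 3.7476.

3.75 hours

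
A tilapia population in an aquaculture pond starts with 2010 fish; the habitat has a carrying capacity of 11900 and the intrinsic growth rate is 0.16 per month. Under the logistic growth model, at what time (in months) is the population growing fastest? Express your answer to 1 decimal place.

Logistic growth is fastest at N = K/2 = 5950.
A = (K − N₀)/N₀ = 4.9204. Set K/(1 + A·e^(−rt)) = K/2 → A·e^(−rt) = 1.
e^(−0.16t) = 1/4.9204 = 0.203236, so t = ln(4.9204)/0.16 = 1.5934/0.16 = 9.9587.

10.0 months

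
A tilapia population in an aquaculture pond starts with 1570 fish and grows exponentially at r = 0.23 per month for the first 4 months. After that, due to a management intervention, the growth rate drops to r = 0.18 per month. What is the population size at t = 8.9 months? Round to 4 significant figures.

Phase 1: N(4) = 1570·e^(0.23×4) = 1570·e^0.92 = 3939.59.
Phase 2 runs for 8.9 − 4 = 4.9 months at r = 0.18.
N(8.9) = 3939.59·e^(0.18×4.9) = 3939.59·e^0.882 = 9516.96.

9517 fish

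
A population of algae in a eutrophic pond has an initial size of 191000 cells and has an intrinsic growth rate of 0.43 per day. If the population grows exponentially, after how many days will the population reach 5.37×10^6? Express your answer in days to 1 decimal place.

Set N₀·e^(rt) = 5.37×10^6: e^(0.43·t) = 5.37×10^6/191000 = 28.115.
0.43·t = ln(28.115) = 3.3363, so t = 3.3363/0.43 = 7.7589.

7.8 days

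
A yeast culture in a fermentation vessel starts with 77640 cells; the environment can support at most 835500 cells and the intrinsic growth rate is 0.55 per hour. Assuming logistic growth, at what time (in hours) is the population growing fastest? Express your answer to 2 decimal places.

4.14 hours

Logistic growth is fastest at N = K/2 = 417750.
A = (K − N₀)/N₀ = 9.7612. Set K/(1 + A·e^(−rt)) = K/2 → A·e^(−rt) = 1.
e^(−0.55t) = 1/9.7612 = 0.102446, so t = ln(9.7612)/0.55 = 2.2784/0.55 = 4.1426.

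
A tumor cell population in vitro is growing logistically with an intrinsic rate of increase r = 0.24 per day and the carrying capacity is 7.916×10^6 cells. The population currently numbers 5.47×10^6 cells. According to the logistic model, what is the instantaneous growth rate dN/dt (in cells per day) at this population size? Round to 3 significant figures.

406000 cells per day

dN/dt = rN(1 − N/K) = 0.24 × 5.47×10^6 × (1 − 5.47×10^6/7.916×10^6).
1 − 5.47×10^6/7.916×10^6 = 0.30899; dN/dt = 0.24 × 5.47×10^6 × 0.30899 = 4.05648×10^5.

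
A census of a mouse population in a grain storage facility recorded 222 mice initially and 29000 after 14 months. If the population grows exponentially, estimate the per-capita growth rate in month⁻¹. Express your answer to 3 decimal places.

From N(t) = N₀·e^(rt): e^(r·14) = 29000/222 = 130.63.
r·14 = ln(130.63) = 4.8724, so r = 4.8724/14 = 0.34803.

0.348 per month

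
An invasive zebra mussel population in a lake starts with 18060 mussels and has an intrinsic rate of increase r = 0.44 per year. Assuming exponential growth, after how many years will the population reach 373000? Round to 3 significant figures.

6.88 years

Set N₀·e^(rt) = 373000: e^(0.44·t) = 373000/18060 = 20.653.
0.44·t = ln(20.653) = 3.0279, so t = 3.0279/0.44 = 6.8815.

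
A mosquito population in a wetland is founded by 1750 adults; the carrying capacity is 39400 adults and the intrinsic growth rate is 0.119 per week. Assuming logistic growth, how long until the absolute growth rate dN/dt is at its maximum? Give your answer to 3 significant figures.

Logistic growth is fastest at N = K/2 = 19700.
A = (K − N₀)/N₀ = 21.514. Set K/(1 + A·e^(−rt)) = K/2 → A·e^(−rt) = 1.
e^(−0.119t) = 1/21.514 = 0.0464807, so t = ln(21.514)/0.119 = 3.0687/0.119 = 25.788.

25.8 weeks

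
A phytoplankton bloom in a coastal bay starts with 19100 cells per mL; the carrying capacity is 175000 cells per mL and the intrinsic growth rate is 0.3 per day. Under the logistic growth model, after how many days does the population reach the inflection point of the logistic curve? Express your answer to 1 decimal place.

Logistic growth is fastest at N = K/2 = 87500.
A = (K − N₀)/N₀ = 8.1623. Set K/(1 + A·e^(−rt)) = K/2 → A·e^(−rt) = 1.
e^(−0.3t) = 1/8.1623 = 0.122514, so t = ln(8.1623)/0.3 = 2.0995/0.3 = 6.9984.

7.0 days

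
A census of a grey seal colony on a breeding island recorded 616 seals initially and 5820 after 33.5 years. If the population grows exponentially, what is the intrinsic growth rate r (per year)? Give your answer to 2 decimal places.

0.07 per year

From N(t) = N₀·e^(rt): e^(r·33.5) = 5820/616 = 9.4481.
r·33.5 = ln(9.4481) = 2.2458, so r = 2.2458/33.5 = 0.067039.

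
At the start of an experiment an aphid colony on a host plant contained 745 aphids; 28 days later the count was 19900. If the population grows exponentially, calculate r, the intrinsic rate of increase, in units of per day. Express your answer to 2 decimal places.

0.12 per day

From N(t) = N₀·e^(rt): e^(r·28) = 19900/745 = 26.711.
r·28 = ln(26.711) = 3.2851, so r = 3.2851/28 = 0.11732.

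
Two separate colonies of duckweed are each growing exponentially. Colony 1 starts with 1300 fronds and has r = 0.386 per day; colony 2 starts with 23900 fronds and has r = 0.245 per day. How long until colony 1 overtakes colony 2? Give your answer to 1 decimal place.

20.6 days

Set 1300·e^(0.386t) = 23900·e^(0.245t).
e^((0.386 − 0.245)t) = 23900/1300 → e^(0.141·t) = 18.385.
0.141·t = ln(18.385) = 2.9115, so t = 2.9115/0.141 = 20.649.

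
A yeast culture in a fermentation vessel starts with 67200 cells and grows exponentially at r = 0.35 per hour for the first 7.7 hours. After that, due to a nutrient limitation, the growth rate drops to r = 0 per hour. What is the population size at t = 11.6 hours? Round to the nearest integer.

994931 cells

Phase 1: N(7.7) = 67200·e^(0.35×7.7) = 67200·e^2.695 = 994931.
Phase 2 runs for 11.6 − 7.7 = 3.9 hours at r = 0.
N(11.6) = 994931·e^(0×3.9) = 994931·e^-0 = 994931.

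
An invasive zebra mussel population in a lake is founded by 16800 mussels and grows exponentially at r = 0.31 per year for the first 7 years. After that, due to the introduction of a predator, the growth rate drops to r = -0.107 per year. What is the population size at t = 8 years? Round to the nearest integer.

132208 mussels

Phase 1: N(7) = 16800·e^(0.31×7) = 16800·e^2.17 = 147139.
Phase 2 runs for 8 − 7 = 1 years at r = -0.107.
N(8) = 147139·e^(-0.107×1) = 147139·e^-0.107 = 132208.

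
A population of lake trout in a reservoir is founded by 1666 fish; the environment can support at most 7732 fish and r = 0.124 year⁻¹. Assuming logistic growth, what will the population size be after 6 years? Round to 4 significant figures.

2832 fish

A = (K − N₀)/N₀ = (7732 − 1666)/1666 = 3.6411.
N(t) = K/(1 + A·e^(−rt)) = 7732/(1 + 3.6411×e^(−0.124×6)).
e^(−0.744) = 0.47521; denominator = 1 + 3.6411×0.47521 = 2.7303.
N = 7732/2.7303 = 2831.96.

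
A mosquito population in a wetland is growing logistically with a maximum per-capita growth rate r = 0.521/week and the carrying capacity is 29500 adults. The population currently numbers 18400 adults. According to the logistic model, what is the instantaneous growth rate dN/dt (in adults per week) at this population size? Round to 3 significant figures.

3610 adults per week

dN/dt = rN(1 − N/K) = 0.521 × 18400 × (1 − 18400/29500).
1 − 18400/29500 = 0.37627; dN/dt = 0.521 × 18400 × 0.37627 = 3607.1.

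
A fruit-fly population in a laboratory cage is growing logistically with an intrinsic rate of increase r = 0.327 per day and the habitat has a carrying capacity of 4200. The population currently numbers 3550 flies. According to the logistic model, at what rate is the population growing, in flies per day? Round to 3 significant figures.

180 flies per day

dN/dt = rN(1 − N/K) = 0.327 × 3550 × (1 − 3550/4200).
1 − 3550/4200 = 0.15476; dN/dt = 0.327 × 3550 × 0.15476 = 179.66.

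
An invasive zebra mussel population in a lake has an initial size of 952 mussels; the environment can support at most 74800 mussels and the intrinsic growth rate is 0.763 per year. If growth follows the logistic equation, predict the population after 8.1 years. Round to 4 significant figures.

A = (K − N₀)/N₀ = (74800 − 952)/952 = 77.571.
N(t) = K/(1 + A·e^(−rt)) = 74800/(1 + 77.571×e^(−0.763×8.1)).
e^(−6.18) = 0.0020698; denominator = 1 + 77.571×0.0020698 = 1.1606.
N = 74800/1.1606 = 64451.8.

64450 mussels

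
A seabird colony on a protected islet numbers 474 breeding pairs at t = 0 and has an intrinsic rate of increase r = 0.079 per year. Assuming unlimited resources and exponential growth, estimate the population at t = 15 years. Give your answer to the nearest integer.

1550 breeding pairs

N(t) = N₀·e^(rt) = 474 × e^(0.079×15) = 474 × e^1.185.
e^1.185 ≈ 3.2707, so N ≈ 474 × 3.2707 = 1550.31.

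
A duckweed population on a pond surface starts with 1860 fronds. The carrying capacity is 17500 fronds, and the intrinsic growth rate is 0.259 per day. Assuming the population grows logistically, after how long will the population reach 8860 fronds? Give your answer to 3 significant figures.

A = (K − N₀)/N₀ = (17500 − 1860)/1860 = 8.4086.
Solve 17500/(1 + 8.4086·e^(−0.259t)) = 8860: 1 + 8.4086·e^(−0.259t) = 1.9752, so e^(−0.259t) = 0.115973.
−0.259·t = ln(0.115973) = -2.1544, so t = 2.1544/0.259 = 8.3181.

8.32 days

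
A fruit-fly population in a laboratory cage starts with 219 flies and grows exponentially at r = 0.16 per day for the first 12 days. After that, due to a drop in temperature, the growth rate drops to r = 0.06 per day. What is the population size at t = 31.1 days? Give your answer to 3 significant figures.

4700 flies

Phase 1: N(12) = 219·e^(0.16×12) = 219·e^1.92 = 1493.79.
Phase 2 runs for 31.1 − 12 = 19.1 days at r = 0.06.
N(31.1) = 1493.79·e^(0.06×19.1) = 1493.79·e^1.146 = 4698.84.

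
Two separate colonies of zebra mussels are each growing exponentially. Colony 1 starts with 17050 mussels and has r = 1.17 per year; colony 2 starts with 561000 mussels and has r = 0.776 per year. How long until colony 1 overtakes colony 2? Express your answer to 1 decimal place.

8.9 years

Set 17050·e^(1.17t) = 561000·e^(0.776t).
e^((1.17 − 0.776)t) = 561000/17050 → e^(0.394·t) = 32.903.
0.394·t = ln(32.903) = 3.4936, so t = 3.4936/0.394 = 8.8669.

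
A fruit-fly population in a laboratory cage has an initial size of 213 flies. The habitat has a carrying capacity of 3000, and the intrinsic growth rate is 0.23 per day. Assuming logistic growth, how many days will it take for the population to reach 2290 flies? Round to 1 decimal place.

16.3 days

A = (K − N₀)/N₀ = (3000 − 213)/213 = 13.085.
Solve 3000/(1 + 13.085·e^(−0.23t)) = 2290: 1 + 13.085·e^(−0.23t) = 1.31, so e^(−0.23t) = 0.0236955.
−0.23·t = ln(0.0236955) = -3.7425, so t = 3.7425/0.23 = 16.272.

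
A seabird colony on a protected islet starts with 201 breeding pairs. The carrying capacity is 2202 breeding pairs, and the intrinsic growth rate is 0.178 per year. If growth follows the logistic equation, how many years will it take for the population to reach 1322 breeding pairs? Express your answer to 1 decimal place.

A = (K − N₀)/N₀ = (2202 − 201)/201 = 9.9552.
Solve 2202/(1 + 9.9552·e^(−0.178t)) = 1322: 1 + 9.9552·e^(−0.178t) = 1.6657, so e^(−0.178t) = 0.0668652.
−0.178·t = ln(0.0668652) = -2.7051, so t = 2.7051/0.178 = 15.197.

15.2 years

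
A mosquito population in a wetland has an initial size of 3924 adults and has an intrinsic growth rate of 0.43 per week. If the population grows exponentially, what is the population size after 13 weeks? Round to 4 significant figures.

N(t) = N₀·e^(rt) = 3924 × e^(0.43×13) = 3924 × e^5.59.
e^5.59 ≈ 267.74, so N ≈ 3924 × 267.74 = 1.050595×10^6.

1051000 adults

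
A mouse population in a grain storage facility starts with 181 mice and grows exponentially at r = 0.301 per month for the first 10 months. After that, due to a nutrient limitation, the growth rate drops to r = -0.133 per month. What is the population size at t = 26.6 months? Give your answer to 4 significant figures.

Phase 1: N(10) = 181·e^(0.301×10) = 181·e^3.01 = 3672.02.
Phase 2 runs for 26.6 − 10 = 16.6 months at r = -0.133.
N(26.6) = 3672.02·e^(-0.133×16.6) = 3672.02·e^-2.208 = 403.71.

403.7 mice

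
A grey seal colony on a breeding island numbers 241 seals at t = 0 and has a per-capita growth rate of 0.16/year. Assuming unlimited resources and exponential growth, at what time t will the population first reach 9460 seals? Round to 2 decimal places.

Set N₀·e^(rt) = 9460: e^(0.16·t) = 9460/241 = 39.253.
0.16·t = ln(39.253) = 3.67, so t = 3.67/0.16 = 22.938.

22.94 years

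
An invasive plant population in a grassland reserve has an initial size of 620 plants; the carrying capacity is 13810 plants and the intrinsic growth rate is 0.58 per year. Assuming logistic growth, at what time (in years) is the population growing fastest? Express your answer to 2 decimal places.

5.27 years

Logistic growth is fastest at N = K/2 = 6905.
A = (K − N₀)/N₀ = 21.274. Set K/(1 + A·e^(−rt)) = K/2 → A·e^(−rt) = 1.
e^(−0.58t) = 1/21.274 = 0.0470053, so t = ln(21.274)/0.58 = 3.0575/0.58 = 5.2715.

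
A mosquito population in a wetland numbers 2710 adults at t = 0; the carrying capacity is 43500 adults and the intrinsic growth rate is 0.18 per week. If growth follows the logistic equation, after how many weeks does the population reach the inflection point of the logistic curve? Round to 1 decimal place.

15.1 weeks

Logistic growth is fastest at N = K/2 = 21750.
A = (K − N₀)/N₀ = 15.052. Set K/(1 + A·e^(−rt)) = K/2 → A·e^(−rt) = 1.
e^(−0.18t) = 1/15.052 = 0.0664379, so t = ln(15.052)/0.18 = 2.7115/0.18 = 15.064.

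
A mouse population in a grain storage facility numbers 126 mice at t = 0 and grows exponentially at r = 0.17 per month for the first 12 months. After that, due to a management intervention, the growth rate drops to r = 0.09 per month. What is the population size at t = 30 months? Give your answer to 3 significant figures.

4900 mice

Phase 1: N(12) = 126·e^(0.17×12) = 126·e^2.04 = 969.017.
Phase 2 runs for 30 − 12 = 18 months at r = 0.09.
N(30) = 969.017·e^(0.09×18) = 969.017·e^1.62 = 4896.53.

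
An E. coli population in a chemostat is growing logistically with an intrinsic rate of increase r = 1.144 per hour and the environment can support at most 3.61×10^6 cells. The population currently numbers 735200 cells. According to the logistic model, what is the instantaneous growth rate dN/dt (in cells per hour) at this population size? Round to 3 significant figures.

dN/dt = rN(1 − N/K) = 1.144 × 735200 × (1 − 735200/3.61×10^6).
1 − 735200/3.61×10^6 = 0.79634; dN/dt = 1.144 × 735200 × 0.79634 = 6.6978×10^5.

670000 cells per hour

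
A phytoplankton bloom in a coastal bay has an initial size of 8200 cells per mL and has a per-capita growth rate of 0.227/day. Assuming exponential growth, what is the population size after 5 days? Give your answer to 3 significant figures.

N(t) = N₀·e^(rt) = 8200 × e^(0.227×5) = 8200 × e^1.135.
e^1.135 ≈ 3.1112, so N ≈ 8200 × 3.1112 = 25511.6.

25500 cells per mL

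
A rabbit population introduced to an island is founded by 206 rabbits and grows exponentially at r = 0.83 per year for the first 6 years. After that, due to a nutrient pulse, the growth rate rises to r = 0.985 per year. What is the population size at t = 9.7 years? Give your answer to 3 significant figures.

1150000 rabbits

Phase 1: N(6) = 206·e^(0.83×6) = 206·e^4.98 = 29967.7.
Phase 2 runs for 9.7 − 6 = 3.7 years at r = 0.985.
N(9.7) = 29967.7·e^(0.985×3.7) = 29967.7·e^3.644 = 1.146674×10^6.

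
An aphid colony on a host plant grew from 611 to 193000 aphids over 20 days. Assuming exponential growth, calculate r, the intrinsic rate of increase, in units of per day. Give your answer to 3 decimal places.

0.288 per day

From N(t) = N₀·e^(rt): e^(r·20) = 193000/611 = 315.88.
r·20 = ln(315.88) = 5.7553, so r = 5.7553/20 = 0.28777.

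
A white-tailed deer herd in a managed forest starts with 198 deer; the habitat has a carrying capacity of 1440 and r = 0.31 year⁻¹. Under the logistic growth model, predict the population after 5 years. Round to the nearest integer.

618 deer

A = (K − N₀)/N₀ = (1440 − 198)/198 = 6.2727.
N(t) = K/(1 + A·e^(−rt)) = 1440/(1 + 6.2727×e^(−0.31×5)).
e^(−1.55) = 0.21225; denominator = 1 + 6.2727×0.21225 = 2.3314.
N = 1440/2.3314 = 617.662.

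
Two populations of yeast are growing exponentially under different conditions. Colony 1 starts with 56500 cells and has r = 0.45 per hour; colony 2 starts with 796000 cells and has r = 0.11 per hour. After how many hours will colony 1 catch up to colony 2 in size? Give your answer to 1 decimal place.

7.8 hours

Set 56500·e^(0.45t) = 796000·e^(0.11t).
e^((0.45 − 0.11)t) = 796000/56500 → e^(0.34·t) = 14.088.
0.34·t = ln(14.088) = 2.6454, so t = 2.6454/0.34 = 7.7805.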